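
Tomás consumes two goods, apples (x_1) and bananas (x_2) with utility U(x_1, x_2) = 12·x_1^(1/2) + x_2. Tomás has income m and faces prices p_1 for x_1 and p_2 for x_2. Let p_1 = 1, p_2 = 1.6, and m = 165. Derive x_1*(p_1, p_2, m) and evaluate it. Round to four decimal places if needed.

Set MRS = p_1/p_2: 6·x_1^(−1/2) = p_1/p_2.
Thus x_1* = (6·p_2/p_1)² — independent of m — with the rest of income spent on x_2.
Plugging in: x_1* = (6·1.6/1)² = 92.16.

x_1* = 92.16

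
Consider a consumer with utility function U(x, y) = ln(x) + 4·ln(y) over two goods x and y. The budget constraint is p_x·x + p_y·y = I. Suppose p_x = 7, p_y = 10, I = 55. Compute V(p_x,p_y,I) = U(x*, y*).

V = 6.3784

At p_x=7, p_y=10, I=55: x* = 0.2·55/7 = 1.5714, y* = 4.4.
Utility at the optimum: U(1.5714, 4.4) = 6.3784.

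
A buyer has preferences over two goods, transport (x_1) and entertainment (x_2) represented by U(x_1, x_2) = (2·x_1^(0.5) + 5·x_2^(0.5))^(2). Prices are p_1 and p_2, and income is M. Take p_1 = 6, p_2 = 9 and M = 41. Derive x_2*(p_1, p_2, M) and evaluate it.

x_2* = 3.6738

MRS = MU_x_1/MU_x_2 = (2/5)·(x_2/x_1)^(0.5). Set equal to p_1/p_2.
Solve for the ratio: x_2/x_1 = [(5/2)·p_1/p_2]^(2).
Substitute x_2 = (x_2/x_1)·x_1 into the budget: x_1* = M/(p_1 + p_2·(x_2/x_1)).
Numerically x_2/x_1 = 2.777778, so x_1* = 41/(6 + 9·2.777778) = 1.3226 and x_2* = 2.777778·1.3226 = 3.6738.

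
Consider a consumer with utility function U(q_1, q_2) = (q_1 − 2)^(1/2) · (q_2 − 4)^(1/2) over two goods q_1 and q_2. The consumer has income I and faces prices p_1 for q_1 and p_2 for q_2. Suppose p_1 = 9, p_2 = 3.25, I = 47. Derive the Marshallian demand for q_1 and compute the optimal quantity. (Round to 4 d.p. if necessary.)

This is Cobb-Douglas in (q_1−2, q_2−4): tangency gives 0.5·p_2·(q_2−4) = 0.5·p_1·(q_1−2).
After buying the subsistence bundle (2, 4), a share 0.5 of the remaining income goes to q_1: q_1* = 2 + 0.5·(I − 2p_1 − 4p_2)/p_1.
Discretionary income = 47 − 2·9 − 4·3.25 = 16; q_1* = 2 + 0.5·16/9 = 2.8889.

q_1* = 2.8889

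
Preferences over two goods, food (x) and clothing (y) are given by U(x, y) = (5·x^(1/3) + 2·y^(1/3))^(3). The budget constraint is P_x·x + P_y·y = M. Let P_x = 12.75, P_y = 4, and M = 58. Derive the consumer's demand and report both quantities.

MU_x ∝ 5·x^(-2/3), MU_y ∝ 2·y^(-2/3), so MRS = (5/2)·(y/x)^(2/3) = P_x/P_y.
Solve for the ratio: y/x = [(2/5)·P_x/P_y]^(1.5).
With the ratio pinned down, the budget gives x* = M/(P_x + P_y·(y/x)) and y* = (y/x)·x*.
Numerically y/x = 1.439678, so x* = 58/(12.75 + 4·1.439678) = 3.1337 and y* = 1.439678·3.1337 = 4.5115.

x* = 3.1337, y* = 4.5115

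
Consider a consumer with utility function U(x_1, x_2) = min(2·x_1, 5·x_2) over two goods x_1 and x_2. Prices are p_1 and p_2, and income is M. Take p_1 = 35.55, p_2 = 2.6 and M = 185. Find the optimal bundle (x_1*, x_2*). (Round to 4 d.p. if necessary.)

x_1* = 5.056, x_2* = 2.0224

With perfect complements, no substitution: consume in ratio x_1:x_2 = 5:2.
Budget: p_1·x_1 + p_2·(2/5)·x_1 = M, so (5·p_1 + 2·p_2)·x_1 = 5·M.
Demand: x_1*(p_1,p_2,M) = 5·M/(5·p_1 + 2·p_2), x_2* = 2·M/(5·p_1 + 2·p_2).
Here 5·35.55 + 2·2.6 = 182.95, giving x_1* = 5.056 and x_2* = 2.0224.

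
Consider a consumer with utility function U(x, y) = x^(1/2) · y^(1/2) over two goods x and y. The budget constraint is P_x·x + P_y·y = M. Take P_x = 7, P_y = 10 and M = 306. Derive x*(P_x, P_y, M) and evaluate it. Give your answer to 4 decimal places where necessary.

x* = 21.8571

Tangency: MRS = y/x = P_x/P_y.
So 0.5·P_y·y = 0.5·P_x·x; combined with the budget, a share 0.5 of income goes to x.
Demand: x*(P_x,P_y,M) = 0.5·M/P_x and y* = 0.5·M/P_y.
At P_x=7, P_y=10, M=306: x* = 0.5·306/7 = 21.8571.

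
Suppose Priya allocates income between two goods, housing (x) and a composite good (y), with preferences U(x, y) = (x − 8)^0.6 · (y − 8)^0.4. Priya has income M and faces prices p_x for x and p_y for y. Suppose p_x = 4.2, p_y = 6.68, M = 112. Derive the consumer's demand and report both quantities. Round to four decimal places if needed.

x* = 11.5657, y* = 9.4946

This is Cobb-Douglas in (x−8, y−8): tangency gives 0.6·p_y·(y−8) = 0.4·p_x·(x−8).
After buying the subsistence bundle (8, 8), a share 0.6 of the remaining income goes to x: x* = 8 + 0.6·(M − 8p_x − 8p_y)/p_x.
Discretionary income = 112 − 8·4.2 − 8·6.68 = 24.96; x* = 8 + 0.6·24.96/4.2 = 11.5657; y* = 8 + 0.4·24.96/6.68 = 9.4946.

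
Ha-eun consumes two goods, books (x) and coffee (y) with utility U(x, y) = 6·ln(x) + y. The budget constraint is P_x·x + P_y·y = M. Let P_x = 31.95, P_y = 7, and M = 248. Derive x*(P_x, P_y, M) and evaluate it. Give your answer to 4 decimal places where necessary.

x* = 1.3146

So x*(P_x,P_y) = 6·P_y/P_x, independent of income; and y* = (M − 6·P_y)/P_y.
At the given prices: x* = 6·7/31.95 = 1.3146.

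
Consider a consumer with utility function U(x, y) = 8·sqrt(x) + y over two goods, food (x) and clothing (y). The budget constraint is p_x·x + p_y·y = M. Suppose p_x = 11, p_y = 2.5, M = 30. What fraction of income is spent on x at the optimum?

share on x = 0.303

Utility is quasi-linear in y; the FOC for x is 4/√x = p_x/p_y.
Thus x* = (4·p_y/p_x)² — independent of M — with the rest of income spent on y.
Plugging in: x* = (4·2.5/11)² = 0.8264, y* = 8.3636.
Expenditure on x: 11·0.8264 = 9.0909; share = 0.303.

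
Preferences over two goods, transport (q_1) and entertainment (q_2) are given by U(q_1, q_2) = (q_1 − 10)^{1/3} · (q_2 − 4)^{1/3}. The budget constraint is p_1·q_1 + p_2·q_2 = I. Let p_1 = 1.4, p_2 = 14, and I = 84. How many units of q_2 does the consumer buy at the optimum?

q_2* = 4.5

MRS = (q_2−4)/(q_1−10). Tangency with p_1/p_2 gives q_2−4 = (p_1/p_2)·(q_1−10).
Substituting into the budget: q_1* = 10 + 0.5·(I − 10·p_1 − 4·p_2)/p_1, and q_2* = 4 + 0.5·(…)/p_2.
Discretionary income = 84 − 10·1.4 − 4·14 = 14; q_2* = 4 + 0.5·14/14 = 4.5.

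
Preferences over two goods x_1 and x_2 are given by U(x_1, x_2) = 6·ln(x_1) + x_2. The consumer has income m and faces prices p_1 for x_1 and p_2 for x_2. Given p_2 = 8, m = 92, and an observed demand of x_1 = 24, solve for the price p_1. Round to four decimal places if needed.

p_1 = 2

Set MRS = p_1/p_2: (6/x_1)/1 = p_1/p_2.
So x_1*(p_1,p_2) = 6·p_2/p_1, independent of income; and x_2* = (m − 6·p_2)/p_2.
Set x_1* = 24 in the demand function and solve for p_1: p_1 = 2.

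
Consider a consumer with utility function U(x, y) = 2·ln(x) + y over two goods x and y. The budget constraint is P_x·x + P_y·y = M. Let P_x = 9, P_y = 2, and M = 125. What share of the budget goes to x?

MU_x = 2/x, MU_y = 1. Tangency: 2/x = P_x/P_y.
So x*(P_x,P_y) = 2·P_y/P_x, independent of income; and y* = (M − 2·P_y)/P_y.
At the given prices: x* = 2·2/9 = 0.4444, and y* = 60.5.
Expenditure on x: 9·0.4444 = 4; share = 0.032.

share on x = 0.032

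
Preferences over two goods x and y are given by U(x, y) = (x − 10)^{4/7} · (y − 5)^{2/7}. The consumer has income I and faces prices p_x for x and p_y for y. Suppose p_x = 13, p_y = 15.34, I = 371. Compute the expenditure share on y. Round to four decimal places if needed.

This is Cobb-Douglas in (x−10, y−5): tangency gives 4/7·p_y·(y−5) = 2/7·p_x·(x−10).
Substituting into the budget: x* = 10 + 2/3·(I − 10·p_x − 5·p_y)/p_x, and y* = 5 + 1/3·(…)/p_y.
Discretionary income = 371 − 10·13 − 5·15.34 = 164.3; x* = 10 + 2/3·164.3/13 = 18.4256; y* = 5 + 1/3·164.3/15.34 = 8.5702.
Expenditure on y: 15.34·8.5702 = 131.4667; share = 0.3544.

share on y = 0.3544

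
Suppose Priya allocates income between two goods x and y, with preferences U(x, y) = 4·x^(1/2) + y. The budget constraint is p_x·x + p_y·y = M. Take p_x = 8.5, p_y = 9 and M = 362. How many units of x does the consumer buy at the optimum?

x* = 4.4844

Plugging in: x* = (2·9/8.5)² = 4.4844.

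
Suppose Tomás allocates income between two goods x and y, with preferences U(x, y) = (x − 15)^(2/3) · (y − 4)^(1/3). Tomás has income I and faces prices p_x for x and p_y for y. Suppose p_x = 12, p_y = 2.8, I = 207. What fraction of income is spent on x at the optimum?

share on x = 0.9205

This is Cobb-Douglas in (x−15, y−4): tangency gives 2/3·p_y·(y−4) = 1/3·p_x·(x−15).
Substituting into the budget: x* = 15 + 2/3·(I − 15·p_x − 4·p_y)/p_x, and y* = 4 + 1/3·(…)/p_y.
Discretionary income = 207 − 15·12 − 4·2.8 = 15.8; x* = 15 + 2/3·15.8/12 = 15.8778; y* = 4 + 1/3·15.8/2.8 = 5.881.
Expenditure on x: 12·15.8778 = 190.5333; share = 0.9205.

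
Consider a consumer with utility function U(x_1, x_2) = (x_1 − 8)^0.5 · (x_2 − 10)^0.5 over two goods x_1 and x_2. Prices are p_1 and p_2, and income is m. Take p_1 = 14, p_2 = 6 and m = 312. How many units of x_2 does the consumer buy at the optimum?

x_2* = 21.6667

After buying the subsistence bundle (8, 10), a share 0.5 of the remaining income goes to x_1: x_1* = 8 + 0.5·(m − 8p_1 − 10p_2)/p_1.
Discretionary income = 312 − 8·14 − 10·6 = 140; x_2* = 10 + 0.5·140/6 = 21.6667.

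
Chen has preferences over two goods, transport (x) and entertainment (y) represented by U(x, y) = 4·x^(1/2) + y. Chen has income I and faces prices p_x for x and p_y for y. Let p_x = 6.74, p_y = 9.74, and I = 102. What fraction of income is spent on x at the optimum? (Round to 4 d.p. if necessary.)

MU_x = 2/√x, MU_y = 1. Tangency: 2/√x = p_x/p_y.
Solve: √x = 2·p_y/p_x, so x*(p_x,p_y) = (2·p_y/p_x)², and y* = (I − p_x·x*)/p_y.
Plugging in: x* = (2·9.74/6.74)² = 8.3533, y* = 4.6919.
Expenditure on x: 6.74·8.3533 = 56.3012; share = 0.552.

share on x = 0.552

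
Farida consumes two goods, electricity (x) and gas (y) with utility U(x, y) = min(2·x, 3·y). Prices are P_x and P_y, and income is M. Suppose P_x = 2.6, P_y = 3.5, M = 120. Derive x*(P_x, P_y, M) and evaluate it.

Leontief preferences: the optimum is at the kink where x/3 = y/2, i.e. y = (2/3)·x.
Budget: P_x·x + P_y·(2/3)·x = M, so (3·P_x + 2·P_y)·x = 3·M.
Demand: x*(P_x,P_y,M) = 3·M/(3·P_x + 2·P_y), y* = 2·M/(3·P_x + 2·P_y).
Here 3·2.6 + 2·3.5 = 14.8, giving x* = 24.3243.

x* = 24.3243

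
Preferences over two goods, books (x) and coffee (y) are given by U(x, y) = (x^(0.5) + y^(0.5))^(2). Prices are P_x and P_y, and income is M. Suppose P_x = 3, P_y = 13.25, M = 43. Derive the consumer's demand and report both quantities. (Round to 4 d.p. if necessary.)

x* = 11.6872, y* = 0.5991

With the ratio pinned down, the budget gives x* = M/(P_x + P_y·(y/x)) and y* = (y/x)·x*.
Numerically y/x = 0.051264, so x* = 43/(3 + 13.25·0.051264) = 11.6872 and y* = 0.051264·11.6872 = 0.5991.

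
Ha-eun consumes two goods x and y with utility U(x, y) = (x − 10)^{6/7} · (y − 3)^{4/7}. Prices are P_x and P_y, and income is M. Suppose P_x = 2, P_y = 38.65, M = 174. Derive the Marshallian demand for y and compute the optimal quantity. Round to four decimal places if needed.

y* = 3.3938

This is Cobb-Douglas in (x−10, y−3): tangency gives 6/7·P_y·(y−3) = 4/7·P_x·(x−10).
After buying the subsistence bundle (10, 3), a share 0.6 of the remaining income goes to x: x* = 10 + 0.6·(M − 10P_x − 3P_y)/P_x.
Discretionary income = 174 − 10·2 − 3·38.65 = 38.05; y* = 3 + 0.4·38.05/38.65 = 3.3938.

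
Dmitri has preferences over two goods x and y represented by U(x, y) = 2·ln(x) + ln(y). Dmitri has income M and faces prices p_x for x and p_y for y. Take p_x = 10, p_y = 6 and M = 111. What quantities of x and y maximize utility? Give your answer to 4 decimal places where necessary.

The MRS is 2·y/x. Set MRS = p_x/p_y.
Rearranging, p_y·y = (1/2)·p_x·x. Substituting into the budget gives p_x·x·(1 + (1/2)) = M.
Demand: x*(p_x,p_y,M) = 2/3·M/p_x and y* = 1/3·M/p_y.
At p_x=10, p_y=6, M=111: x* = 2/3·111/10 = 7.4, y* = 6.1667.

x* = 7.4, y* = 6.1667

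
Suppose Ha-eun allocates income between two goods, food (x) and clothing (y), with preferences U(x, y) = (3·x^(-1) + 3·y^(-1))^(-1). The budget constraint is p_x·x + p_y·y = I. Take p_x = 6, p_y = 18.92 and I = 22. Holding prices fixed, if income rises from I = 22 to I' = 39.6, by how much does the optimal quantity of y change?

Δy* = 0.5951

MU_x ∝ 3·x^(-2), MU_y ∝ 3·y^(-2), so MRS = (y/x)^(2) = p_x/p_y.
Solve for the ratio: y/x = [p_x/p_y]^(0.5).
With the ratio pinned down, the budget gives x* = I/(p_x + p_y·(y/x)) and y* = (y/x)·x*.
Numerically y/x = 0.563138, so x* = 22/(6 + 18.92·0.563138) = 1.321 and y* = 0.563138·1.321 = 0.7439.
At I' = 39.6: y* = 1.339. Change: 1.339 − 0.7439 = 0.5951.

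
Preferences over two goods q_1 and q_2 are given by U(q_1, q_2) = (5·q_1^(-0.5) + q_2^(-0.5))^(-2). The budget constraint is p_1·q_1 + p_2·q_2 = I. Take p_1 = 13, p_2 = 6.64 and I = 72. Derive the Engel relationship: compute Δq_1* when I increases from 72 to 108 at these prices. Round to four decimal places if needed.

MRS = MU_q_1/MU_q_2 = 5·(q_2/q_1)^(1.5). Set equal to p_1/p_2.
Solve for the ratio: q_2/q_1 = [(1/5)·p_1/p_2]^(2/3).
Substitute q_2 = (q_2/q_1)·q_1 into the budget: q_1* = I/(p_1 + p_2·(q_2/q_1)).
Numerically q_2/q_1 = 0.535226, so q_1* = 72/(13 + 6.64·0.535226) = 4.3494.
At I' = 108: q_1* = 6.5241. Change: 6.5241 − 4.3494 = 2.1747.

Δq_1* = 2.1747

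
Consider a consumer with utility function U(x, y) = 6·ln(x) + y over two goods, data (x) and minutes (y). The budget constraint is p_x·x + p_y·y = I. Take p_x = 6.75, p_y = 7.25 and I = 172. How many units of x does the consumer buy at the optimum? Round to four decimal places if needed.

MU_x = 6/x, MU_y = 1. Tangency: 6/x = p_x/p_y.
So x*(p_x,p_y) = 6·p_y/p_x, independent of income; and y* = (I − 6·p_y)/p_y.
At the given prices: x* = 6·7.25/6.75 = 6.4444.

x* = 6.4444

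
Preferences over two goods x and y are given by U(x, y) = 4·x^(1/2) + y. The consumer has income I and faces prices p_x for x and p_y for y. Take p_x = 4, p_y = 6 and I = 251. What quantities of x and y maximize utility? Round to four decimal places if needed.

x* = 9, y* = 35.8333

MU_x = 2/√x, MU_y = 1. Tangency: 2/√x = p_x/p_y.
Thus x* = (2·p_y/p_x)² — independent of I — with the rest of income spent on y.
Plugging in: x* = (2·6/4)² = 9, y* = 35.8333.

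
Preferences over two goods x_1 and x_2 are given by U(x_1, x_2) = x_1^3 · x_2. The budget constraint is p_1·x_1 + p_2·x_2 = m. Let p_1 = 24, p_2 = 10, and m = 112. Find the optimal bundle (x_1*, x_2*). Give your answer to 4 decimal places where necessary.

x_1* = 3.5, x_2* = 2.8

The MRS is 3·x_2/x_1. Set MRS = p_1/p_2.
So 3·p_2·x_2 = p_1·x_1; combined with the budget, a share 0.75 of income goes to x_1.
Demand: x_1*(p_1,p_2,m) = 0.75·m/p_1 and x_2* = 0.25·m/p_2.
At p_1=24, p_2=10, m=112: x_1* = 0.75·112/24 = 3.5, x_2* = 2.8.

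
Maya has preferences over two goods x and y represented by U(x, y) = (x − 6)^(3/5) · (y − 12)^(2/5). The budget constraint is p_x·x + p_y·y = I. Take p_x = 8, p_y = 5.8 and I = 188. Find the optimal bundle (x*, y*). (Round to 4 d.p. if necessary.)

This is Cobb-Douglas in (x−6, y−12): tangency gives 0.6·p_y·(y−12) = 0.4·p_x·(x−6).
Substituting into the budget: x* = 6 + 0.6·(I − 6·p_x − 12·p_y)/p_x, and y* = 12 + 0.4·(…)/p_y.
Discretionary income = 188 − 6·8 − 12·5.8 = 70.4; x* = 6 + 0.6·70.4/8 = 11.28; y* = 12 + 0.4·70.4/5.8 = 16.8552.

x* = 11.28, y* = 16.8552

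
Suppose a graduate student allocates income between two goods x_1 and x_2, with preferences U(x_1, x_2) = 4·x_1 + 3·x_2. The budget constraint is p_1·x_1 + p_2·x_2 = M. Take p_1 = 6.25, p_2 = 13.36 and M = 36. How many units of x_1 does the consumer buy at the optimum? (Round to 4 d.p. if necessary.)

Linear utility — the consumer picks whichever good has higher MU/price: 4/6.25 = 0.64 vs 3/13.36 = 0.2246.
x_1 gives more utility per dollar, so spend all income on x_1: x_1* = M/p_1, x_2* = 0.
Numerically: x_1* = 5.76, x_2* = 0.

x_1* = 5.76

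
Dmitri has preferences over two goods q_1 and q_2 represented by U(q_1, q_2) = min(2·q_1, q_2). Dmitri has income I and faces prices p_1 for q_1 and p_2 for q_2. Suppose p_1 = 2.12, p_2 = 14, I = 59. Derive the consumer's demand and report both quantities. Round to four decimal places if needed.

With perfect complements, no substitution: consume in ratio q_1:q_2 = 1:2.
Budget: p_1·q_1 + p_2·2·q_1 = I, so (p_1 + 2·p_2)·q_1 = I.
Demand: q_1*(p_1,p_2,I) = I/(p_1 + 2·p_2), q_2* = 2·I/(p_1 + 2·p_2).
Here 2.12 + 2·14 = 30.12, giving q_1* = 1.9588 and q_2* = 3.9177.

q_1* = 1.9588, q_2* = 3.9177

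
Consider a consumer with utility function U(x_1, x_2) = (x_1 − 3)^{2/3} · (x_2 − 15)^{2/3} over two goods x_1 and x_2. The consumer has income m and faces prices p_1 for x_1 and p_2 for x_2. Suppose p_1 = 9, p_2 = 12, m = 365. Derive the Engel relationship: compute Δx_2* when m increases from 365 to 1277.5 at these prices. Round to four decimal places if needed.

Let x_1' = x_1−3, x_2' = x_2−15. MRS = x_2'/x_1' = p_1/p_2.
After buying the subsistence bundle (3, 15), a share 0.5 of the remaining income goes to x_1: x_1* = 3 + 0.5·(m − 3p_1 − 15p_2)/p_1.
Discretionary income = 365 − 3·9 − 15·12 = 158; x_2* = 15 + 0.5·158/12 = 21.5833.
At m' = 1277.5: x_2* = 59.6042. Change: 59.6042 − 21.5833 = 38.0208.

Δx_2* = 38.0208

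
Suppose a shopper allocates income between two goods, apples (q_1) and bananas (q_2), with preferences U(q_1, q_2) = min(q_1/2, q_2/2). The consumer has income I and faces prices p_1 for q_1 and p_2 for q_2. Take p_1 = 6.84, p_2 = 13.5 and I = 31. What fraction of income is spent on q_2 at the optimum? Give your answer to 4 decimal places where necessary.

share on q_2 = 0.6637

Demand: q_1*(p_1,p_2,I) = 2·I/(2·p_1 + 2·p_2), q_2* = 2·I/(2·p_1 + 2·p_2).
Here 2·6.84 + 2·13.5 = 40.68, giving q_1* = 1.5241 and q_2* = 1.5241.
Expenditure on q_2: 13.5·1.5241 = 20.5752; share = 0.6637.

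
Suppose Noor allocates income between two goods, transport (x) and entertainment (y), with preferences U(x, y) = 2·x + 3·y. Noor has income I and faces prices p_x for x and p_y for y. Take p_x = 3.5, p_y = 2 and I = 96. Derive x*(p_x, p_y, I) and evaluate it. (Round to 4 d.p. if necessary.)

Linear utility — the consumer picks whichever good has higher MU/price: 2/3.5 = 0.5714 vs 3/2 = 1.5.
y gives more utility per dollar, so spend all income on y: y* = I/p_y, x* = 0.
Numerically: x* = 0, y* = 48.

x* = 0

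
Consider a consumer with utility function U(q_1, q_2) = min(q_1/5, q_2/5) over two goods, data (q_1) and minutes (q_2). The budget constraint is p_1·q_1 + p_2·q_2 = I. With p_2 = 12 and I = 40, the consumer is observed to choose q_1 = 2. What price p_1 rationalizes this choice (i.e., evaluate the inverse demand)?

With perfect complements, no substitution: consume in ratio q_1:q_2 = 5:5.
Budget: p_1·q_1 + p_2·q_1 = I, so (5·p_1 + 5·p_2)·q_1 = 5·I.
Demand: q_1*(p_1,p_2,I) = 5·I/(5·p_1 + 5·p_2), q_2* = 5·I/(5·p_1 + 5·p_2).
Set q_1* = 2 in the demand function and solve for p_1: p_1 = 8.

p_1 = 8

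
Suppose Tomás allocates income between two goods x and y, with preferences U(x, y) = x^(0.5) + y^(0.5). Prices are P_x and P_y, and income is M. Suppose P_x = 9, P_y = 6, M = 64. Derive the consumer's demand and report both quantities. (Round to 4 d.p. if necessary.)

Numerically y/x = 2.25, so x* = 64/(9 + 6·2.25) = 2.8444 and y* = 2.25·2.8444 = 6.4.

x* = 2.8444, y* = 6.4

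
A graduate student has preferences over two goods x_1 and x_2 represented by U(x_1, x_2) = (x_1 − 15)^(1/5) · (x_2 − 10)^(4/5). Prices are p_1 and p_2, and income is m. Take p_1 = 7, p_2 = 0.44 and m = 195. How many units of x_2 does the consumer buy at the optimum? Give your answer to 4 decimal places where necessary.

This is Cobb-Douglas in (x_1−15, x_2−10): tangency gives 0.2·p_2·(x_2−10) = 0.8·p_1·(x_1−15).
After buying the subsistence bundle (15, 10), a share 0.2 of the remaining income goes to x_1: x_1* = 15 + 0.2·(m − 15p_1 − 10p_2)/p_1.
Discretionary income = 195 − 15·7 − 10·0.44 = 85.6; x_2* = 10 + 0.8·85.6/0.44 = 165.6364.

x_2* = 165.6364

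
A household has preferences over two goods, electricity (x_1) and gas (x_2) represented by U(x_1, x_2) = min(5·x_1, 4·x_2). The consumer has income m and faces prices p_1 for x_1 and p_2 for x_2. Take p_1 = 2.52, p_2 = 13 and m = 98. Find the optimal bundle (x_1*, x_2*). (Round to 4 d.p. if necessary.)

Leontief preferences: the optimum is at the kink where x_1/4 = x_2/5, i.e. x_2 = (5/4)·x_1.
Budget: p_1·x_1 + p_2·(5/4)·x_1 = m, so (4·p_1 + 5·p_2)·x_1 = 4·m.
Demand: x_1*(p_1,p_2,m) = 4·m/(4·p_1 + 5·p_2), x_2* = 5·m/(4·p_1 + 5·p_2).
Here 4·2.52 + 5·13 = 75.08, giving x_1* = 5.2211 and x_2* = 6.5264.

x_1* = 5.2211, x_2* = 6.5264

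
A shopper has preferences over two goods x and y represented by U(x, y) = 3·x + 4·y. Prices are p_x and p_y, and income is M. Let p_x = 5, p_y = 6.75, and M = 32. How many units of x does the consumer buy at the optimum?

Perfect substitutes: compare marginal utility per dollar. 3/p_x vs 4/p_y → 0.6 vs 0.5926.
x gives more utility per dollar, so spend all income on x: x* = M/p_x, y* = 0.
Numerically: x* = 6.4, y* = 0.

x* = 6.4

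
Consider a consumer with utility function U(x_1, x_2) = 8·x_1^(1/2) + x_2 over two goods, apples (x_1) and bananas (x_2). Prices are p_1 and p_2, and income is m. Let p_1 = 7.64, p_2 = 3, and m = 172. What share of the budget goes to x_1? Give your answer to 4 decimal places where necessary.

Set MRS = p_1/p_2: 4·x_1^(−1/2) = p_1/p_2.
Solve: √x_1 = 4·p_2/p_1, so x_1*(p_1,p_2) = (4·p_2/p_1)², and x_2* = (m − p_1·x_1*)/p_2.
Plugging in: x_1* = (4·3/7.64)² = 2.467, x_2* = 51.0506.
Expenditure on x_1: 7.64·2.467 = 18.8482; share = 0.1096.

share on x_1 = 0.1096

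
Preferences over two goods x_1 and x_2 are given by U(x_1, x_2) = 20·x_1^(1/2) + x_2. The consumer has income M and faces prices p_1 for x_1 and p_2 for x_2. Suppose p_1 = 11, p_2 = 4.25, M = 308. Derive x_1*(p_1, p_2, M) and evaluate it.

Set MRS = p_1/p_2: 10·x_1^(−1/2) = p_1/p_2.
Solve: √x_1 = 10·p_2/p_1, so x_1*(p_1,p_2) = (10·p_2/p_1)², and x_2* = (M − p_1·x_1*)/p_2.
Plugging in: x_1* = (10·4.25/11)² = 14.9277.

x_1* = 14.9277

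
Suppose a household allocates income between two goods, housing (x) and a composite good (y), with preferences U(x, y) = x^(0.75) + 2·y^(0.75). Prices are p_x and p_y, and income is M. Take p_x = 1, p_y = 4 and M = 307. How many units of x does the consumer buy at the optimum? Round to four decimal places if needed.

MU_x ∝ x^(-0.25), MU_y ∝ 2·y^(-0.25), so MRS = (1/2)·(y/x)^(0.25) = p_x/p_y.
Hence y/x = (2·p_x/p_y)^(1/(0.25)), i.e. raised to the 4 power.
Substitute y = (y/x)·x into the budget: x* = M/(p_x + p_y·(y/x)).
Numerically y/x = 0.0625, so x* = 307/(1 + 4·0.0625) = 245.6.

x* = 245.6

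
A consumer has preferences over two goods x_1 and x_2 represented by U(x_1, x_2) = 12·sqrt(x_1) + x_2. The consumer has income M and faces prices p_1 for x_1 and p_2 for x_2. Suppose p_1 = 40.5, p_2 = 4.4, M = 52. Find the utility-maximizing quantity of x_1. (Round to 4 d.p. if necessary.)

x_1* = 0.4249

Utility is quasi-linear in x_2; the FOC for x_1 is 6/√x_1 = p_1/p_2.
Thus x_1* = (6·p_2/p_1)² — independent of M — with the rest of income spent on x_2.
Plugging in: x_1* = (6·4.4/40.5)² = 0.4249.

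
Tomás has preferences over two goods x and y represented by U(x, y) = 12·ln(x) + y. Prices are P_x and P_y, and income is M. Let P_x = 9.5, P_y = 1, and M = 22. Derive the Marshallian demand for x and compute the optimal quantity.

x* = 1.2632

Set MRS = P_x/P_y: (12/x)/1 = P_x/P_y.
So x*(P_x,P_y) = 12·P_y/P_x, independent of income; and y* = (M − 12·P_y)/P_y.
At the given prices: x* = 12·1/9.5 = 1.2632.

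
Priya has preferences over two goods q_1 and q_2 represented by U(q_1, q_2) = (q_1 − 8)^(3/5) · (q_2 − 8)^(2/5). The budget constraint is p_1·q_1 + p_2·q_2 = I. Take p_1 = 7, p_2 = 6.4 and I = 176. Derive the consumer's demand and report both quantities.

This is Cobb-Douglas in (q_1−8, q_2−8): tangency gives 0.6·p_2·(q_2−8) = 0.4·p_1·(q_1−8).
Substituting into the budget: q_1* = 8 + 0.6·(I − 8·p_1 − 8·p_2)/p_1, and q_2* = 8 + 0.4·(…)/p_2.
Discretionary income = 176 − 8·7 − 8·6.4 = 68.8; q_1* = 8 + 0.6·68.8/7 = 13.8971; q_2* = 8 + 0.4·68.8/6.4 = 12.3.

q_1* = 13.8971, q_2* = 12.3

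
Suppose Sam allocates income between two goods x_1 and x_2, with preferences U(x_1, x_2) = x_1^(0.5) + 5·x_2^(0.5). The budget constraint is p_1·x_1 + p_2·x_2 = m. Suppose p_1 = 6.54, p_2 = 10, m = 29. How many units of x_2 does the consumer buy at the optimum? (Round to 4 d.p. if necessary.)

Substitute x_2 = (x_2/x_1)·x_1 into the budget: x_1* = m/(p_1 + p_2·(x_2/x_1)).
Numerically x_2/x_1 = 10.6929, so x_1* = 29/(6.54 + 10·10.6929) = 0.2556 and x_2* = 10.6929·0.2556 = 2.7329.

x_2* = 2.7329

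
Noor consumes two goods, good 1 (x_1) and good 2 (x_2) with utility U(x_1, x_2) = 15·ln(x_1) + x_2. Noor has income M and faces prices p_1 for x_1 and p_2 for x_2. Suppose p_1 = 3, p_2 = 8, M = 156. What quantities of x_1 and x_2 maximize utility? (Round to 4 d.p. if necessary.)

x_1* = 40, x_2* = 4.5

Set MRS = p_1/p_2: (15/x_1)/1 = p_1/p_2.
So x_1*(p_1,p_2) = 15·p_2/p_1, independent of income; and x_2* = (M − 15·p_2)/p_2.
At the given prices: x_1* = 15·8/3 = 40, and x_2* = 4.5.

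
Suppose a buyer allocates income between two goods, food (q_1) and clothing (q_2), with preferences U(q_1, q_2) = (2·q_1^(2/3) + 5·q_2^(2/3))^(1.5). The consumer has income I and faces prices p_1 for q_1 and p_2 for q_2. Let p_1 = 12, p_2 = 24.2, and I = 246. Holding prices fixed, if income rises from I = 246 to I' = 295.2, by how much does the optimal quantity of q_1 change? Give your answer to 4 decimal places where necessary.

Δq_1* = 0.8468

MRS = MU_q_1/MU_q_2 = (2/5)·(q_2/q_1)^(1/3). Set equal to p_1/p_2.
Solve for the ratio: q_2/q_1 = [(5/2)·p_1/p_2]^(3).
Substitute q_2 = (q_2/q_1)·q_1 into the budget: q_1* = I/(p_1 + p_2·(q_2/q_1)).
Numerically q_2/q_1 = 1.9051, so q_1* = 246/(12 + 24.2·1.9051) = 4.2338.
At I' = 295.2: q_1* = 5.0806. Change: 5.0806 − 4.2338 = 0.8468.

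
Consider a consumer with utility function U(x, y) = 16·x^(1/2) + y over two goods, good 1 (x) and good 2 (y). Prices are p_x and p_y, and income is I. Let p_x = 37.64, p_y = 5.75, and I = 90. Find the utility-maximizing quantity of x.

Solve: √x = 8·p_y/p_x, so x*(p_x,p_y) = (8·p_y/p_x)², and y* = (I − p_x·x*)/p_y.
Plugging in: x* = (8·5.75/37.64)² = 1.4935.

x* = 1.4935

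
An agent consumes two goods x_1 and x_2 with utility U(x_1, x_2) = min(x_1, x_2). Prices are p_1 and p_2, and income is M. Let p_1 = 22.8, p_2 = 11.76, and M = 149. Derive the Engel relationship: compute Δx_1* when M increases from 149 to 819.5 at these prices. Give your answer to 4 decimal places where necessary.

Demand: x_1*(p_1,p_2,M) = M/(p_1 + p_2), x_2* = M/(p_1 + p_2).
Here 22.8 + 11.76 = 34.56, giving x_1* = 4.3113.
At M' = 819.5: x_1* = 23.7124. Change: 23.7124 − 4.3113 = 19.401.

Δx_1* = 19.401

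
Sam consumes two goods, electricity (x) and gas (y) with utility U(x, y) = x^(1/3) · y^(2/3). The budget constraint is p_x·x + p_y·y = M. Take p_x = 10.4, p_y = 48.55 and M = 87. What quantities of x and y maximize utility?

x* = 2.7885, y* = 1.1946

MU_x/MU_y = (1/3·y)/(2/3·x); tangency sets this equal to p_x/p_y.
So 1/3·p_y·y = 2/3·p_x·x; combined with the budget, a share 1/3 of income goes to x.
Demand: x*(p_x,p_y,M) = 1/3·M/p_x and y* = 2/3·M/p_y.
At p_x=10.4, p_y=48.55, M=87: x* = 1/3·87/10.4 = 2.7885, y* = 1.1946.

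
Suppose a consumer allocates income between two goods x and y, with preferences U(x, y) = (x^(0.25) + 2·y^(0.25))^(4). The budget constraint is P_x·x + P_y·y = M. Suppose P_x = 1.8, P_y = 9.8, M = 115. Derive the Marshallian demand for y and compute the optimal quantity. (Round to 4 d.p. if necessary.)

With the ratio pinned down, the budget gives x* = M/(P_x + P_y·(y/x)) and y* = (y/x)·x*.
Numerically y/x = 0.263089, so x* = 115/(1.8 + 9.8·0.263089) = 26.2661 and y* = 0.263089·26.2661 = 6.9103.

y* = 6.9103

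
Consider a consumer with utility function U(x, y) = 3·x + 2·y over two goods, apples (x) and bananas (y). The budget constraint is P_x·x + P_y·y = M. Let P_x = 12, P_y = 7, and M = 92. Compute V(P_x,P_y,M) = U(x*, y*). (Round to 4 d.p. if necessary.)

Perfect substitutes: compare marginal utility per dollar. 3/P_x vs 2/P_y → 0.25 vs 0.2857.
y gives more utility per dollar, so spend all income on y: y* = M/P_y, x* = 0.
Numerically: x* = 0, y* = 13.1429.
Utility at the optimum: U(0, 13.1429) = 26.2857.

V = 26.2857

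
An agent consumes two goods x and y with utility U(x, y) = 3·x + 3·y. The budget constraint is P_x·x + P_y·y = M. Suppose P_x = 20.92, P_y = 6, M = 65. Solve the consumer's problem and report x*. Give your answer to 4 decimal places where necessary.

x* = 0

Linear utility — the consumer picks whichever good has higher MU/price: 3/20.92 = 0.1434 vs 3/6 = 0.5.
y gives more utility per dollar, so spend all income on y: y* = M/P_y, x* = 0.
Numerically: x* = 0, y* = 10.8333.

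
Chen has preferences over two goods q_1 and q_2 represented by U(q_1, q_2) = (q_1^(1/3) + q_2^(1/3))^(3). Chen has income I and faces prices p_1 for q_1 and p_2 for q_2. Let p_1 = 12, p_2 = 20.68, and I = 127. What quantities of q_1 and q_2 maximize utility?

MRS = MU_q_1/MU_q_2 = (q_2/q_1)^(2/3). Set equal to p_1/p_2.
Hence q_2/q_1 = (p_1/p_2)^(1/(2/3)), i.e. raised to the 1.5 power.
With the ratio pinned down, the budget gives q_1* = I/(p_1 + p_2·(q_2/q_1)) and q_2* = (q_2/q_1)·q_1*.
Numerically q_2/q_1 = 0.442024, so q_1* = 127/(12 + 20.68·0.442024) = 6.0073 and q_2* = 0.442024·6.0073 = 2.6554.

q_1* = 6.0073, q_2* = 2.6554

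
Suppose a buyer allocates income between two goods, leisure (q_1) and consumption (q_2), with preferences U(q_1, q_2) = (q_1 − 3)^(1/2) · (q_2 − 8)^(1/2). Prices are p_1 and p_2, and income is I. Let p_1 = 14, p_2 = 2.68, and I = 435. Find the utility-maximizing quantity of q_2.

q_2* = 77.3209

This is Cobb-Douglas in (q_1−3, q_2−8): tangency gives 0.5·p_2·(q_2−8) = 0.5·p_1·(q_1−3).
Substituting into the budget: q_1* = 3 + 0.5·(I − 3·p_1 − 8·p_2)/p_1, and q_2* = 8 + 0.5·(…)/p_2.
Discretionary income = 435 − 3·14 − 8·2.68 = 371.56; q_2* = 8 + 0.5·371.56/2.68 = 77.3209.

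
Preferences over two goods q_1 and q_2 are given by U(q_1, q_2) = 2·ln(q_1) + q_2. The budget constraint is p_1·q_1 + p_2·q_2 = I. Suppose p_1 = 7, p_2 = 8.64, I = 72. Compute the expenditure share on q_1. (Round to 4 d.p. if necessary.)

share on q_1 = 0.24

At the given prices: q_1* = 2·8.64/7 = 2.4686, and q_2* = 6.3333.
Expenditure on q_1: 7·2.4686 = 17.28; share = 0.24.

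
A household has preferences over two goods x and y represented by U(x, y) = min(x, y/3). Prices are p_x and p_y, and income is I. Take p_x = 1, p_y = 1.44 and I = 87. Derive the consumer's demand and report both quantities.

x* = 16.3534, y* = 49.0602

With perfect complements, no substitution: consume in ratio x:y = 1:3.
Budget: p_x·x + p_y·3·x = I, so (p_x + 3·p_y)·x = I.
Demand: x*(p_x,p_y,I) = I/(p_x + 3·p_y), y* = 3·I/(p_x + 3·p_y).
Here 1 + 3·1.44 = 5.32, giving x* = 16.3534 and y* = 49.0602.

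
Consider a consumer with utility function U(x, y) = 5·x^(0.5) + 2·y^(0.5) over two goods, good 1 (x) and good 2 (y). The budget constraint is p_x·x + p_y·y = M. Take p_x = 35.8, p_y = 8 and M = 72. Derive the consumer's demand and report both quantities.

MRS = MU_x/MU_y = (5/2)·(y/x)^(0.5). Set equal to p_x/p_y.
Hence y/x = ((2/5)·p_x/p_y)^(1/(0.5)), i.e. raised to the 2 power.
With the ratio pinned down, the budget gives x* = M/(p_x + p_y·(y/x)) and y* = (y/x)·x*.
Numerically y/x = 3.2041, so x* = 72/(35.8 + 8·3.2041) = 1.172 and y* = 3.2041·1.172 = 3.7552.

x* = 1.172, y* = 3.7552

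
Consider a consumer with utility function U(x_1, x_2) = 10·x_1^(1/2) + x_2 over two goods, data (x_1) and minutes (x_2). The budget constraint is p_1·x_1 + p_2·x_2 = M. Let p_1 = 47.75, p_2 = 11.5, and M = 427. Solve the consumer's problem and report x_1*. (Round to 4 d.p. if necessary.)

Solve: √x_1 = 5·p_2/p_1, so x_1*(p_1,p_2) = (5·p_2/p_1)², and x_2* = (M − p_1·x_1*)/p_2.
Plugging in: x_1* = (5·11.5/47.75)² = 1.4501.

x_1* = 1.4501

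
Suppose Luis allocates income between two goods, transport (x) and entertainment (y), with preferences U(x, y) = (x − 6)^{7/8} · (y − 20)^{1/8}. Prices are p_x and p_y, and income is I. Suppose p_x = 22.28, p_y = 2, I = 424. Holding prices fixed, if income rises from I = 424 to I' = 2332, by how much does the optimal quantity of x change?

Substituting into the budget: x* = 6 + 0.875·(I − 6·p_x − 20·p_y)/p_x, and y* = 20 + 0.125·(…)/p_y.
Discretionary income = 424 − 6·22.28 − 20·2 = 250.32; x* = 6 + 0.875·250.32/22.28 = 15.8308.
At I' = 2332: x* = 90.7635. Change: 90.7635 − 15.8308 = 74.9327.

Δx* = 74.9327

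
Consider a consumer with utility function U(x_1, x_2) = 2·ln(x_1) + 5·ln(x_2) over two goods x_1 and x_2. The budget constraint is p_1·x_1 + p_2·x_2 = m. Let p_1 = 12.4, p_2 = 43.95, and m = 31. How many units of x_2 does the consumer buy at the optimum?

x_2* = 0.5038

The MRS is (2/5)·x_2/x_1. Set MRS = p_1/p_2.
So 2·p_2·x_2 = 5·p_1·x_1; combined with the budget, a share 2/7 of income goes to x_1.
Demand: x_1*(p_1,p_2,m) = 2/7·m/p_1 and x_2* = 5/7·m/p_2.
At p_1=12.4, p_2=43.95, m=31: x_2* = 5/7·31/43.95 = 0.5038.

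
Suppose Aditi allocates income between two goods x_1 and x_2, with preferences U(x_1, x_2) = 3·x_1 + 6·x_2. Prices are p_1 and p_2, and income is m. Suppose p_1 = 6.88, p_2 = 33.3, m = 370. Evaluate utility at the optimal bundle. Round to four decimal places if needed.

V = 161.3372

Perfect substitutes: compare marginal utility per dollar. 3/p_1 vs 6/p_2 → 0.436 vs 0.1802.
x_1 gives more utility per dollar, so spend all income on x_1: x_1* = m/p_1, x_2* = 0.
Numerically: x_1* = 53.7791, x_2* = 0.
Utility at the optimum: U(53.7791, 0) = 161.3372.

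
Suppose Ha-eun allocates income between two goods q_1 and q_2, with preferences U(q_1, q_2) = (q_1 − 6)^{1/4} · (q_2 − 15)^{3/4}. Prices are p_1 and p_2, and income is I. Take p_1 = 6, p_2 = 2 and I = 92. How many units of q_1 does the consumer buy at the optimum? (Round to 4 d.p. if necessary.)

q_1* = 7.0833

This is Cobb-Douglas in (q_1−6, q_2−15): tangency gives 0.25·p_2·(q_2−15) = 0.75·p_1·(q_1−6).
After buying the subsistence bundle (6, 15), a share 0.25 of the remaining income goes to q_1: q_1* = 6 + 0.25·(I − 6p_1 − 15p_2)/p_1.
Discretionary income = 92 − 6·6 − 15·2 = 26; q_1* = 6 + 0.25·26/6 = 7.0833.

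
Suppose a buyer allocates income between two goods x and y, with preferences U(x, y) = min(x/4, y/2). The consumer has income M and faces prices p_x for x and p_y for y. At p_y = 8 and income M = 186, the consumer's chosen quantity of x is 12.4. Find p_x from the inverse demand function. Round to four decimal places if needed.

p_x = 11

Leontief preferences: the optimum is at the kink where x/4 = y/2, i.e. y = (1/2)·x.
Budget: p_x·x + p_y·(1/2)·x = M, so (4·p_x + 2·p_y)·x = 4·M.
Demand: x*(p_x,p_y,M) = 4·M/(4·p_x + 2·p_y), y* = 2·M/(4·p_x + 2·p_y).
Set x* = 12.4 in the demand function and solve for p_x: p_x = 11.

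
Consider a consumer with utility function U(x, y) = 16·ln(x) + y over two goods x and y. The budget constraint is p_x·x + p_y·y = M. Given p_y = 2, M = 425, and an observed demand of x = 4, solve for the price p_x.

p_x = 8

Set MRS = p_x/p_y: (16/x)/1 = p_x/p_y.
So x*(p_x,p_y) = 16·p_y/p_x, independent of income; and y* = (M − 16·p_y)/p_y.
Set x* = 4 in the demand function and solve for p_x: p_x = 8.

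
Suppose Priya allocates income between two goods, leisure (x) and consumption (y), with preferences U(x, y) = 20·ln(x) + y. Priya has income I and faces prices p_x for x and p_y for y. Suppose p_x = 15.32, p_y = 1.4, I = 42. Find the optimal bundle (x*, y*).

x* = 1.8277, y* = 10

MU_x = 20/x, MU_y = 1. Tangency: 20/x = p_x/p_y.
So x*(p_x,p_y) = 20·p_y/p_x, independent of income; and y* = (I − 20·p_y)/p_y.
At the given prices: x* = 20·1.4/15.32 = 1.8277, and y* = 10.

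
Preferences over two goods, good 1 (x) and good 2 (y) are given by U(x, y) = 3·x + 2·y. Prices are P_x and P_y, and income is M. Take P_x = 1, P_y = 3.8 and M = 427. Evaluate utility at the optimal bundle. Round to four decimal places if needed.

Linear utility — the consumer picks whichever good has higher MU/price: 3/1 = 3 vs 2/3.8 = 0.5263.
x gives more utility per dollar, so spend all income on x: x* = M/P_x, y* = 0.
Numerically: x* = 427, y* = 0.
Utility at the optimum: U(427, 0) = 1281.

V = 1281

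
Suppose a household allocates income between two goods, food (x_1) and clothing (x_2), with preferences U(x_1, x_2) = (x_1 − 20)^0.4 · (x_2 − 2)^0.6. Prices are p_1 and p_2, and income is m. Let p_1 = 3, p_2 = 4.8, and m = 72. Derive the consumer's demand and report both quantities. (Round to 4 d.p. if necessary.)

Discretionary income = 72 − 20·3 − 2·4.8 = 2.4; x_1* = 20 + 0.4·2.4/3 = 20.32; x_2* = 2 + 0.6·2.4/4.8 = 2.3.

x_1* = 20.32, x_2* = 2.3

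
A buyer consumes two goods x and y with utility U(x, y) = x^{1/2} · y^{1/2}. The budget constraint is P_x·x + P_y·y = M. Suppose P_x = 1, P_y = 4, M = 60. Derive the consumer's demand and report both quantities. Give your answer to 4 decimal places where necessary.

x* = 30, y* = 7.5

Demand: x*(P_x,P_y,M) = 0.5·M/P_x and y* = 0.5·M/P_y.
At P_x=1, P_y=4, M=60: x* = 0.5·60/1 = 30, y* = 7.5.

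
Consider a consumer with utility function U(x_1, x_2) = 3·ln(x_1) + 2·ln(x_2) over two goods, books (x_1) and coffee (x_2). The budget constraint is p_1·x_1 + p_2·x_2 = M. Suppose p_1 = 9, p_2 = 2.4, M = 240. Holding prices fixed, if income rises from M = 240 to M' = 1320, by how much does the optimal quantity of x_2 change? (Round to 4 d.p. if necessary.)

Δx_2* = 180

The MRS is (3/2)·x_2/x_1. Set MRS = p_1/p_2.
Rearranging, p_2·x_2 = (2/3)·p_1·x_1. Substituting into the budget gives p_1·x_1·(1 + (2/3)) = M.
Demand: x_1*(p_1,p_2,M) = 0.6·M/p_1 and x_2* = 0.4·M/p_2.
At p_1=9, p_2=2.4, M=240: x_2* = 0.4·240/2.4 = 40.
At M' = 1320: x_2* = 220. Change: 220 − 40 = 180.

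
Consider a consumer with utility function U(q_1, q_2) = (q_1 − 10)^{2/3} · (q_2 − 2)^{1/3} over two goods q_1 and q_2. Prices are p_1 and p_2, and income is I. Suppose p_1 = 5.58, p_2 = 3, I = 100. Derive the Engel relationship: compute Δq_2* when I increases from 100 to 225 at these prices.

After buying the subsistence bundle (10, 2), a share 2/3 of the remaining income goes to q_1: q_1* = 10 + 2/3·(I − 10p_1 − 2p_2)/p_1.
Discretionary income = 100 − 10·5.58 − 2·3 = 38.2; q_2* = 2 + 1/3·38.2/3 = 6.2444.
At I' = 225: q_2* = 20.1333. Change: 20.1333 − 6.2444 = 13.8889.

Δq_2* = 13.8889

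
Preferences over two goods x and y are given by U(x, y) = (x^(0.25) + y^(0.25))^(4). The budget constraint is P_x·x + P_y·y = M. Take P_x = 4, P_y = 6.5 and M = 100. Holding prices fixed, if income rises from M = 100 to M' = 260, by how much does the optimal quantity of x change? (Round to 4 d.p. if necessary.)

MU_x ∝ x^(-0.75), MU_y ∝ y^(-0.75), so MRS = (y/x)^(0.75) = P_x/P_y.
Hence y/x = (P_x/P_y)^(1/(0.75)), i.e. raised to the 4/3 power.
Substitute y = (y/x)·x into the budget: x* = M/(P_x + P_y·(y/x)).
Numerically y/x = 0.523434, so x* = 100/(4 + 6.5·0.523434) = 13.5093.
At M' = 260: x* = 35.1241. Change: 35.1241 − 13.5093 = 21.6148.

Δx* = 21.6148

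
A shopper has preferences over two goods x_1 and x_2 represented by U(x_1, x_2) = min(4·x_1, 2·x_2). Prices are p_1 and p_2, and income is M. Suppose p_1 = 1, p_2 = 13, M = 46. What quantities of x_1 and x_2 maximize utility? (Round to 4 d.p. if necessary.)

x_1* = 1.7037, x_2* = 3.4074

Here 2·1 + 4·13 = 54, giving x_1* = 1.7037 and x_2* = 3.4074.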